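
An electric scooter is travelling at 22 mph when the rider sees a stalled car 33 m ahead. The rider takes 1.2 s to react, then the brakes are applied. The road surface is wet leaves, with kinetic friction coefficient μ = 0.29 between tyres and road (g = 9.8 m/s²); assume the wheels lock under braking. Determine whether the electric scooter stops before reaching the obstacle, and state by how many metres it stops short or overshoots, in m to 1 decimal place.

Yes — it stops 4.2 m short of the obstacle

22 mph × 0.44704 = 9.8349 m/s.
a = μg = 0.29 × 9.8 = 2.842 m/s².
Reaction distance = 9.8349 × 1.2 = 11.802 m.
Braking distance = v²/(2a) = 96.725 / 5.684 = 17.017 m.
Total stopping distance = 11.802 + 17.017 = 28.819 m, vs 33 m available — it stops with 33 − 28.819 = 4.181 m to spare.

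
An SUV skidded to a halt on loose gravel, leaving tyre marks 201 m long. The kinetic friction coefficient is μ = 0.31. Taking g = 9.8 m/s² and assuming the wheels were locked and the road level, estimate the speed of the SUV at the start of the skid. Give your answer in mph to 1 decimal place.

Deceleration a = μg = 0.31 × 9.8 = 3.038 m/s².
v = √(2a·d) = √(2 × 3.038 × 201) = √1221.276 = 34.9468 m/s.
= 34.9468 ÷ 0.44704 = 78.174 mph.

Initial speed ≈ 78.2 mph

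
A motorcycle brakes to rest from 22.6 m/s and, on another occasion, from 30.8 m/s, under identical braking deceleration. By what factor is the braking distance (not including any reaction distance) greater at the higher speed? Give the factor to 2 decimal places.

Factor ≈ 1.86

Braking distance d = v²/(2a), so with a fixed, d ∝ v².
Factor = (30.8/22.6)² = 1.3628² = 1.8572.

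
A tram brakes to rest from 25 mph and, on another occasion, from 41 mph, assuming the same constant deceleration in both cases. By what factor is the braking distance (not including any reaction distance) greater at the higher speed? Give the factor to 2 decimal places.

Braking distance d = v²/(2a), so with a fixed, d ∝ v².
Factor = (41/25)² = 1.6400² = 2.6896.

Factor ≈ 2.69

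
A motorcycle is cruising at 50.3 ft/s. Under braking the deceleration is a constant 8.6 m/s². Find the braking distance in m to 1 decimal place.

Braking distance ≈ 13.7 m

50.3 ft/s × 0.3048 = 15.3314 m/s.
Braking distance = v²/(2a) = 15.3314² / (2 × 8.600) = 235.052 / 17.200 = 13.666 m.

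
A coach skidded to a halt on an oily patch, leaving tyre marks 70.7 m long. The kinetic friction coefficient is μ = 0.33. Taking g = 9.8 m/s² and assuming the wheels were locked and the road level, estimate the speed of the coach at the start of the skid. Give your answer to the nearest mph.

Deceleration a = μg = 0.33 × 9.8 = 3.234 m/s².
v = √(2a·d) = √(2 × 3.234 × 70.7) = √457.288 = 21.3843 m/s.
= 21.3843 ÷ 0.44704 = 47.835 mph.

Initial speed ≈ 48 mph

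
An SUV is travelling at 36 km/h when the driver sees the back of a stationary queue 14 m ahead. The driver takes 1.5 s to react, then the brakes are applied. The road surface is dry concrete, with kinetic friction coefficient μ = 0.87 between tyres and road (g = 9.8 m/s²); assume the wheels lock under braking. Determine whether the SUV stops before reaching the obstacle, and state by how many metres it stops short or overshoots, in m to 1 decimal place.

36 km/h ÷ 3.6 = 10.0000 m/s.
a = μg = 0.87 × 9.8 = 8.526 m/s².
Reaction distance = 10.0000 × 1.5 = 15.000 m.
Braking distance = v²/(2a) = 100.000 / 17.052 = 5.864 m.
Total stopping distance = 15.000 + 5.864 = 20.864 m, vs 14 m available — it cannot stop in time and overshoots by 20.864 − 14 = 6.864 m.

No — it overshoots by 6.9 m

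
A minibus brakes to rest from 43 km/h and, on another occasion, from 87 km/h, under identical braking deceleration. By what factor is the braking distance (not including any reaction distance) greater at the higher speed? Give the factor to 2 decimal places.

Factor ≈ 4.09

Braking distance d = v²/(2a), so with a fixed, d ∝ v².
Factor = (87/43)² = 2.0233² = 4.0937.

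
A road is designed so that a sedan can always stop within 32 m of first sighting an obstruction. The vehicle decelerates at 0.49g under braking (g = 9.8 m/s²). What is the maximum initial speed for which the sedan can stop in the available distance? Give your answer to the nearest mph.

Maximum speed ≈ 39 mph

a = 0.49 × 9.8 = 4.802 m/s².
v²/(2a) = d ⇒ v = √(2 × 4.802 × 32) = √307.33 = 17.5308 m/s.
17.5308 m/s ÷ 0.44704 = 39.215 mph.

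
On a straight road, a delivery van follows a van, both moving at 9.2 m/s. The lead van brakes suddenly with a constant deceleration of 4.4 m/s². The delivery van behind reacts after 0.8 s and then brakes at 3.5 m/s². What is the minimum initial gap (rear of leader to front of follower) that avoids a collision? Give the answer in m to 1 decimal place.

Leader travels v²/(2a_L) = 84.640 / 8.800 = 9.618 m before stopping.
Follower covers v·t_r = 9.2000 × 0.8 = 7.360 m while reacting, then v²/(2a_F) = 84.640 / 7.000 = 12.091 m while braking, for a total of 7.360 + 12.091 = 19.451 m.
Since a_F ≤ a_L and the follower starts braking later, the follower is never slower than the leader, so the closest approach is when both have stopped.
Minimum gap = 19.451 − 9.618 = 9.833 m.

Minimum gap ≈ 9.8 m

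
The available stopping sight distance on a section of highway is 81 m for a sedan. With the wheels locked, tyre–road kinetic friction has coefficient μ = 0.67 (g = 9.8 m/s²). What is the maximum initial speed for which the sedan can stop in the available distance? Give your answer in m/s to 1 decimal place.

Maximum speed ≈ 32.6 m/s

a = μg = 0.67 × 9.8 = 6.566 m/s².
v²/(2a) = d ⇒ v = √(2 × 6.566 × 81) = √1063.69 = 32.6143 m/s.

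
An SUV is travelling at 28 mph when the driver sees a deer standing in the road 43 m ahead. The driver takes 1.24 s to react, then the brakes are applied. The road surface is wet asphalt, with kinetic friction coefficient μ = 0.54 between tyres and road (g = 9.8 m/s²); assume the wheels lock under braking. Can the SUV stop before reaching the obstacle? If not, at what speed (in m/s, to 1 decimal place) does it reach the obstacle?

28 mph × 0.44704 = 12.5171 m/s.
a = μg = 0.54 × 9.8 = 5.292 m/s².
Reaction distance = 12.5171 × 1.24 = 15.521 m.
Braking distance = v²/(2a) = 156.678 / 10.584 = 14.803 m.
Total stopping distance = 15.521 + 14.803 = 30.324 m, vs 43 m available — it stops with 43 − 30.324 = 12.676 m to spare.

Yes — it stops about 12.7 m short of the obstacle, so it never reaches it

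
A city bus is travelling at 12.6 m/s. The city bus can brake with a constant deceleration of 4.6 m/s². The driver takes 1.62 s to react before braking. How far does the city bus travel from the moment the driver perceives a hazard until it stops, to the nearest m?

Reaction distance = v·t_r = 12.6000 × 1.62 = 20.412 m.
Braking distance = v²/(2a) = 12.6000² / (2 × 4.600) = 158.760 / 9.200 = 17.257 m.
Total = 20.412 + 17.257 = 37.669 m.

Total stopping distance ≈ 38 m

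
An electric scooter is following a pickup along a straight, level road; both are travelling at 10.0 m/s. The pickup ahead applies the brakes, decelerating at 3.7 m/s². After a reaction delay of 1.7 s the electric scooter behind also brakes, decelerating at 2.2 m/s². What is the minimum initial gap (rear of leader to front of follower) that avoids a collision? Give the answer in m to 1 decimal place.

Leader travels v²/(2a_L) = 100.000 / 7.400 = 13.514 m before stopping.
Follower covers v·t_r = 10.0000 × 1.7 = 17.000 m while reacting, then v²/(2a_F) = 100.000 / 4.400 = 22.727 m while braking, for a total of 17.000 + 22.727 = 39.727 m.
Since a_F ≤ a_L and the follower starts braking later, the follower is never slower than the leader, so the closest approach is when both have stopped.
Minimum gap = 39.727 − 13.514 = 26.213 m.

Minimum gap ≈ 26.2 m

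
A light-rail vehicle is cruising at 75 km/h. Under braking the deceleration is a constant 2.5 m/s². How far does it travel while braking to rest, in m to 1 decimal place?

Braking distance ≈ 86.8 m

75 km/h ÷ 3.6 = 20.8333 m/s.
Braking distance = v²/(2a) = 20.8333² / (2 × 2.500) = 434.026 / 5.000 = 86.805 m.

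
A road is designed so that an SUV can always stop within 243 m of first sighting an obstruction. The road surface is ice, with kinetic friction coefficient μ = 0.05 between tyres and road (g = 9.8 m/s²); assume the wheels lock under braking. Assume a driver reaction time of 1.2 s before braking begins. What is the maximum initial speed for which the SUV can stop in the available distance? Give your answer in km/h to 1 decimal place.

Maximum speed ≈ 53.5 km/h

a = μg = 0.05 × 9.8 = 0.490 m/s².
Stopping distance: v·t_r + v²/(2a) = 243 with t_r = 1.2 s and a = 0.490 m/s².
So v² + 1.176 v − 238.14 = 0.
Positive root: v = −a·t_r + √((a·t_r)² + 2a·d) = −0.588 + √(0.346 + 238.14) = 14.8550 m/s.
14.8550 m/s × 3.6 = 53.478 km/h.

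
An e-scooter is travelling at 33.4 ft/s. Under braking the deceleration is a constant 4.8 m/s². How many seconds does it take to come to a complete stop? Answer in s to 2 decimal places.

33.4 ft/s × 0.3048 = 10.1803 m/s.
Braking time = v/a = 10.1803 / 4.800 = 2.121 s.

Braking time ≈ 2.12 s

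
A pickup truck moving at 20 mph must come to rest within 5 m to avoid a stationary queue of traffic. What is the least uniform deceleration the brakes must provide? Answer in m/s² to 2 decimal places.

Required deceleration ≈ 7.99 m/s²

20 mph × 0.44704 = 8.9408 m/s.
v² = 2a·d ⇒ a = v²/(2d) = 8.9408² / (2 × 5.000) = 79.938 / 10.000 = 7.9938 m/s².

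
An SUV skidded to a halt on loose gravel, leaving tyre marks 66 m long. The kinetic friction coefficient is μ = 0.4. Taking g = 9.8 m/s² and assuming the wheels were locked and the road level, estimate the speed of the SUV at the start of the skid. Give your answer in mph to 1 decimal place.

Deceleration a = μg = 0.4 × 9.8 = 3.920 m/s².
v = √(2a·d) = √(2 × 3.920 × 66) = √517.440 = 22.7473 m/s.
= 22.7473 ÷ 0.44704 = 50.884 mph.

Initial speed ≈ 50.9 mph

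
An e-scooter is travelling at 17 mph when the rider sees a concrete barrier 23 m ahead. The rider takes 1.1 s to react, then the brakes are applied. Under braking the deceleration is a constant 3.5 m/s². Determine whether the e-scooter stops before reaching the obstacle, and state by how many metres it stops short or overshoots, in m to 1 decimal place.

Yes — it stops 6.4 m short of the obstacle

17 mph × 0.44704 = 7.5997 m/s.
Reaction distance = 7.5997 × 1.1 = 8.360 m.
Braking distance = v²/(2a) = 57.755 / 7.000 = 8.251 m.
Total stopping distance = 8.360 + 8.251 = 16.611 m, vs 23 m available — it stops with 23 − 16.611 = 6.389 m to spare.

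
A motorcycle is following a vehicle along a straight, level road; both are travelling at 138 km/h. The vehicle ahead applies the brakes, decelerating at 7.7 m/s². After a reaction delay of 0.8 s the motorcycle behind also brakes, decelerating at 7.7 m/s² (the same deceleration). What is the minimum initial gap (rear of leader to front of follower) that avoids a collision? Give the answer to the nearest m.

138 km/h ÷ 3.6 = 38.3333 m/s.
Leader travels v²/(2a_L) = 1469.442 / 15.400 = 95.418 m before stopping.
Follower covers v·t_r = 38.3333 × 0.8 = 30.667 m while reacting, then v²/(2a_F) = 1469.442 / 15.400 = 95.418 m while braking, for a total of 30.667 + 95.418 = 126.085 m.
Since a_F ≤ a_L and the follower starts braking later, the follower is never slower than the leader, so the closest approach is when both have stopped.
Minimum gap = 126.085 − 95.418 = 30.667 m.

Minimum gap ≈ 31 m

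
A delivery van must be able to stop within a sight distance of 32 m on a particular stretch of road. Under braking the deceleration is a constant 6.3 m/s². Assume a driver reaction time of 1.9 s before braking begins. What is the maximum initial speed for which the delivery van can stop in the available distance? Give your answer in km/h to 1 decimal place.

Stopping distance: v·t_r + v²/(2a) = 32 with t_r = 1.9 s and a = 6.300 m/s².
So v² + 23.940 v − 403.20 = 0.
Positive root: v = −a·t_r + √((a·t_r)² + 2a·d) = −11.970 + √(143.281 + 403.20) = 11.4069 m/s.
11.4069 m/s × 3.6 = 41.065 km/h.

Maximum speed ≈ 41.1 km/h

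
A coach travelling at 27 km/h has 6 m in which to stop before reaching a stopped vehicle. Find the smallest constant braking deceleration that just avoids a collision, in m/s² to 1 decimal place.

Required deceleration ≈ 4.7 m/s²

27 km/h ÷ 3.6 = 7.5000 m/s.
v² = 2a·d ⇒ a = v²/(2d) = 7.5000² / (2 × 6.000) = 56.250 / 12.000 = 4.6875 m/s².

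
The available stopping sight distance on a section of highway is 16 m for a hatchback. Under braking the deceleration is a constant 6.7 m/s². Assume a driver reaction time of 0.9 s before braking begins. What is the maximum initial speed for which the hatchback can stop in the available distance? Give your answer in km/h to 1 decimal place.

Maximum speed ≈ 35.3 km/h

Stopping distance: v·t_r + v²/(2a) = 16 with t_r = 0.9 s and a = 6.700 m/s².
So v² + 12.060 v − 214.40 = 0.
Positive root: v = −a·t_r + √((a·t_r)² + 2a·d) = −6.030 + √(36.361 + 214.40) = 9.8054 m/s.
9.8054 m/s × 3.6 = 35.299 km/h.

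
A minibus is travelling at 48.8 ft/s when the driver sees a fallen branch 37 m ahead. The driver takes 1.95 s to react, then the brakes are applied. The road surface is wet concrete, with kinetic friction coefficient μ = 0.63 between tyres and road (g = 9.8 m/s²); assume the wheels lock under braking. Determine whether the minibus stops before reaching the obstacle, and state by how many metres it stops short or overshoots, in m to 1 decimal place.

48.8 ft/s × 0.3048 = 14.8742 m/s.
a = μg = 0.63 × 9.8 = 6.174 m/s².
Reaction distance = 14.8742 × 1.95 = 29.005 m.
Braking distance = v²/(2a) = 221.242 / 12.348 = 17.917 m.
Total stopping distance = 29.005 + 17.917 = 46.922 m, vs 37 m available — it cannot stop in time and overshoots by 46.922 − 37 = 9.922 m.

No — it overshoots by 9.9 m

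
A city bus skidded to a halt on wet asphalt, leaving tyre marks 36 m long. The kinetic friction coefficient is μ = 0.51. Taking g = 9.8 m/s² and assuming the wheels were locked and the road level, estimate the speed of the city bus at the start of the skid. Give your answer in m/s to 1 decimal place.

Initial speed ≈ 19.0 m/s

Deceleration a = μg = 0.51 × 9.8 = 4.998 m/s².
v = √(2a·d) = √(2 × 4.998 × 36) = √359.856 = 18.9699 m/s.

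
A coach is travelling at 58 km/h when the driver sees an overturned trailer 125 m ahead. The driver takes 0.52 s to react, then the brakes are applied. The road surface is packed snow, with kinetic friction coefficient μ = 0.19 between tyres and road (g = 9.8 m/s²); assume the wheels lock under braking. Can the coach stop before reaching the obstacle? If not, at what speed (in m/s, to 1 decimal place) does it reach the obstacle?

58 km/h ÷ 3.6 = 16.1111 m/s.
a = μg = 0.19 × 9.8 = 1.862 m/s².
Reaction distance = 16.1111 × 0.52 = 8.378 m.
Braking distance = v²/(2a) = 259.568 / 3.724 = 69.701 m.
Total stopping distance = 8.378 + 69.701 = 78.079 m, vs 125 m available — it stops with 125 − 78.079 = 46.921 m to spare.

Yes — it stops about 46.9 m short of the obstacle, so it never reaches it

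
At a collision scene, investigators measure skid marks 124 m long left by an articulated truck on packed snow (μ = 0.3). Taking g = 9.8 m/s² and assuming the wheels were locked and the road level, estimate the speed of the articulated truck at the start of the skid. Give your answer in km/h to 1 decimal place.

Deceleration a = μg = 0.3 × 9.8 = 2.940 m/s².
v = √(2a·d) = √(2 × 2.940 × 124) = √729.120 = 27.0022 m/s.
= 27.0022 × 3.6 = 97.208 km/h.

Initial speed ≈ 97.2 km/h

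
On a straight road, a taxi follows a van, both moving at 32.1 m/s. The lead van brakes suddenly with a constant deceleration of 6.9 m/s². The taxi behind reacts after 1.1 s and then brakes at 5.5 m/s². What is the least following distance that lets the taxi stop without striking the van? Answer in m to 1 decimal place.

Minimum gap ≈ 54.3 m

Leader travels v²/(2a_L) = 1030.410 / 13.800 = 74.667 m before stopping.
Follower covers v·t_r = 32.1000 × 1.1 = 35.310 m while reacting, then v²/(2a_F) = 1030.410 / 11.000 = 93.674 m while braking, for a total of 35.310 + 93.674 = 128.984 m.
Since a_F ≤ a_L and the follower starts braking later, the follower is never slower than the leader, so the closest approach is when both have stopped.
Minimum gap = 128.984 − 74.667 = 54.317 m.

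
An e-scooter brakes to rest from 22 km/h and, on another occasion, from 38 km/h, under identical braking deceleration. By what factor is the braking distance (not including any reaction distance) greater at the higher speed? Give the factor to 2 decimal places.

Braking distance d = v²/(2a), so with a fixed, d ∝ v².
Factor = (38/22)² = 1.7273² = 2.9836.

Factor ≈ 2.98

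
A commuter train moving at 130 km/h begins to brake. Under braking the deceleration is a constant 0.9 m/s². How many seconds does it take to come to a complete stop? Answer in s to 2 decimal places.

Braking time ≈ 40.12 s

130 km/h ÷ 3.6 = 36.1111 m/s.
Braking time = v/a = 36.1111 / 0.900 = 40.123 s.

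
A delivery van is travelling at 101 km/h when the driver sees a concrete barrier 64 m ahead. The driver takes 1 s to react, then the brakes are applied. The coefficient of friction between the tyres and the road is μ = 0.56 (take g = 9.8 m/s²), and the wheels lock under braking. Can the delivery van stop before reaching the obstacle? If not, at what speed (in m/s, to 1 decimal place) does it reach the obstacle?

No — it strikes the obstacle at 19.8 m/s

101 km/h ÷ 3.6 = 28.0556 m/s.
a = μg = 0.56 × 9.8 = 5.488 m/s².
Reaction distance = 28.0556 × 1 = 28.056 m.
Braking distance needed to stop: v²/(2a) = 787.117 / 10.976 = 71.713 m, so total needed = 28.056 + 71.713 = 99.769 m > 64 m — it cannot stop.
Distance remaining when braking begins: 64 − 28.056 = 35.944 m.
v² = v₀² − 2a·d = 787.117 − 2 × 5.488 × 35.944 = 392.596 m²/s².
v = √392.596 = 19.814 m/s.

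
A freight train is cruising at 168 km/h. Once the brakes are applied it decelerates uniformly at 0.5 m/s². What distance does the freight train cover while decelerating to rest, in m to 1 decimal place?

Braking distance ≈ 2177.8 m

168 km/h ÷ 3.6 = 46.6667 m/s.
Braking distance = v²/(2a) = 46.6667² / (2 × 0.500) = 2177.781 / 1.000 = 2177.781 m.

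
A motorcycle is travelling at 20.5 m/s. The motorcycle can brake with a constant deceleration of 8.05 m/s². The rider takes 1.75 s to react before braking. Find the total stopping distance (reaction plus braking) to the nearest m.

Total stopping distance ≈ 62 m

Reaction distance = v·t_r = 20.5000 × 1.75 = 35.875 m.
Braking distance = v²/(2a) = 20.5000² / (2 × 8.050) = 420.250 / 16.100 = 26.102 m.
Total = 35.875 + 26.102 = 61.977 m.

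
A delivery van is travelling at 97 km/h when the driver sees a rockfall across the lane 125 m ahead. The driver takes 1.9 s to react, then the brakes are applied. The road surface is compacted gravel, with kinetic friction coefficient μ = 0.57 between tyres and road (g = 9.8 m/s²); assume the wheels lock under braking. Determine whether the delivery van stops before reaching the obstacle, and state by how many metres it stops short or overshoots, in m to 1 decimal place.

Yes — it stops 8.8 m short of the obstacle

97 km/h ÷ 3.6 = 26.9444 m/s.
a = μg = 0.57 × 9.8 = 5.586 m/s².
Reaction distance = 26.9444 × 1.9 = 51.194 m.
Braking distance = v²/(2a) = 726.001 / 11.172 = 64.984 m.
Total stopping distance = 51.194 + 64.984 = 116.178 m, vs 125 m available — it stops with 125 − 116.178 = 8.822 m to spare.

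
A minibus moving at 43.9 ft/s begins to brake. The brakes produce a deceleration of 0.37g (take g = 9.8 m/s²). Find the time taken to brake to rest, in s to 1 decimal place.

Braking time ≈ 3.7 s

43.9 ft/s × 0.3048 = 13.3807 m/s.
a = 0.37 × 9.8 = 3.626 m/s².
Braking time = v/a = 13.3807 / 3.626 = 3.690 s.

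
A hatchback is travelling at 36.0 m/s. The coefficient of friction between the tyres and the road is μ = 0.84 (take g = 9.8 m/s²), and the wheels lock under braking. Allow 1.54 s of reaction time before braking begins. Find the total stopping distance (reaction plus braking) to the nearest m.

Total stopping distance ≈ 134 m

a = μg = 0.84 × 9.8 = 8.232 m/s².
Reaction distance = v·t_r = 36.0000 × 1.54 = 55.440 m.
Braking distance = v²/(2a) = 36.0000² / (2 × 8.232) = 1296.000 / 16.464 = 78.717 m.
Total = 55.440 + 78.717 = 134.157 m.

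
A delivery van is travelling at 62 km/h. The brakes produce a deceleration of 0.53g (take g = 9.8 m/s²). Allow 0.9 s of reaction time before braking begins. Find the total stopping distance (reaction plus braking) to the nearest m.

62 km/h ÷ 3.6 = 17.2222 m/s.
a = 0.53 × 9.8 = 5.194 m/s².
Reaction distance = v·t_r = 17.2222 × 0.9 = 15.500 m.
Braking distance = v²/(2a) = 17.2222² / (2 × 5.194) = 296.604 / 10.388 = 28.553 m.
Total = 15.500 + 28.553 = 44.053 m.

Total stopping distance ≈ 44 m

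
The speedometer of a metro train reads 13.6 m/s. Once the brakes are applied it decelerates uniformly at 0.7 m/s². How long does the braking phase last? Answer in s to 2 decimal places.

Braking time ≈ 19.43 s

Braking time = v/a = 13.6000 / 0.700 = 19.429 s.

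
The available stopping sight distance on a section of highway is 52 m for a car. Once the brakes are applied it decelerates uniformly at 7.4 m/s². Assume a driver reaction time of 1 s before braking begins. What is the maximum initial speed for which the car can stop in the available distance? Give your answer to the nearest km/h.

Maximum speed ≈ 77 km/h

Stopping distance: v·t_r + v²/(2a) = 52 with t_r = 1 s and a = 7.400 m/s².
So v² + 14.800 v − 769.60 = 0.
Positive root: v = −a·t_r + √((a·t_r)² + 2a·d) = −7.400 + √(54.760 + 769.60) = 21.3117 m/s.
21.3117 m/s × 3.6 = 76.722 km/h.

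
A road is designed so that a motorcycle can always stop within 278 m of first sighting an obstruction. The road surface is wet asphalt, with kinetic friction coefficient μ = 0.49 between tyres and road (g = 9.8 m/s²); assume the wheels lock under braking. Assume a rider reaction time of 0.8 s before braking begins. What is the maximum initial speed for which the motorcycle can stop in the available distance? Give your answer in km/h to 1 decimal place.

a = μg = 0.49 × 9.8 = 4.802 m/s².
Stopping distance: v·t_r + v²/(2a) = 278 with t_r = 0.8 s and a = 4.802 m/s².
So v² + 7.683 v − 2669.91 = 0.
Positive root: v = −a·t_r + √((a·t_r)² + 2a·d) = −3.842 + √(14.761 + 2669.91) = 47.9718 m/s.
47.9718 m/s × 3.6 = 172.698 km/h.

Maximum speed ≈ 172.7 km/h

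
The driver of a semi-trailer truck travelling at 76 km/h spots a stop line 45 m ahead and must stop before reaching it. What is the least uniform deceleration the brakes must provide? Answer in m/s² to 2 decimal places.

76 km/h ÷ 3.6 = 21.1111 m/s.
v² = 2a·d ⇒ a = v²/(2d) = 21.1111² / (2 × 45.000) = 445.679 / 90.000 = 4.9520 m/s².

Required deceleration ≈ 4.95 m/s²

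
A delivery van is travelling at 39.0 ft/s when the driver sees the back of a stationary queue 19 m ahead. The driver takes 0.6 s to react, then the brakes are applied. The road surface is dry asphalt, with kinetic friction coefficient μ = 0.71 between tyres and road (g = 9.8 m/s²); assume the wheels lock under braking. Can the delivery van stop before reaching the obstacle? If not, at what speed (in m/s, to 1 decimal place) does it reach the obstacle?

Yes — it stops about 1.7 m short of the obstacle, so it never reaches it

39 ft/s × 0.3048 = 11.8872 m/s.
a = μg = 0.71 × 9.8 = 6.958 m/s².
Reaction distance = 11.8872 × 0.6 = 7.132 m.
Braking distance = v²/(2a) = 141.306 / 13.916 = 10.154 m.
Total stopping distance = 7.132 + 10.154 = 17.286 m, vs 19 m available — it stops with 19 − 17.286 = 1.714 m to spare.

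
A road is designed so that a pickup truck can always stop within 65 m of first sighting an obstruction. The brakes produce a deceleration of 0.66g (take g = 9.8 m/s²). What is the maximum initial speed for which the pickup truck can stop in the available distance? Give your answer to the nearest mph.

a = 0.66 × 9.8 = 6.468 m/s².
v²/(2a) = d ⇒ v = √(2 × 6.468 × 65) = √840.84 = 28.9972 m/s.
28.9972 m/s ÷ 0.44704 = 64.865 mph.

Maximum speed ≈ 65 mph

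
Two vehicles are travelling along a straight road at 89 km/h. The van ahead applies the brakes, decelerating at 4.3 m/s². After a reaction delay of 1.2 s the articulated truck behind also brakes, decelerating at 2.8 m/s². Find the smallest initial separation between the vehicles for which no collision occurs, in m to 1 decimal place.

Minimum gap ≈ 67.7 m

89 km/h ÷ 3.6 = 24.7222 m/s.
Leader travels v²/(2a_L) = 611.187 / 8.600 = 71.068 m before stopping.
Follower covers v·t_r = 24.7222 × 1.2 = 29.667 m while reacting, then v²/(2a_F) = 611.187 / 5.600 = 109.141 m while braking, for a total of 29.667 + 109.141 = 138.808 m.
Since a_F ≤ a_L and the follower starts braking later, the follower is never slower than the leader, so the closest approach is when both have stopped.
Minimum gap = 138.808 − 71.068 = 67.740 m.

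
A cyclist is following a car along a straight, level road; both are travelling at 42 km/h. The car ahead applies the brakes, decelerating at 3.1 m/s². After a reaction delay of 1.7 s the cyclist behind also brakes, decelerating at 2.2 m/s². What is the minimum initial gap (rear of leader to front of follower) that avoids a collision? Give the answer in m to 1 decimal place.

42 km/h ÷ 3.6 = 11.6667 m/s.
Leader travels v²/(2a_L) = 136.112 / 6.200 = 21.954 m before stopping.
Follower covers v·t_r = 11.6667 × 1.7 = 19.833 m while reacting, then v²/(2a_F) = 136.112 / 4.400 = 30.935 m while braking, for a total of 19.833 + 30.935 = 50.768 m.
Since a_F ≤ a_L and the follower starts braking later, the follower is never slower than the leader, so the closest approach is when both have stopped.
Minimum gap = 50.768 − 21.954 = 28.814 m.

Minimum gap ≈ 28.8 m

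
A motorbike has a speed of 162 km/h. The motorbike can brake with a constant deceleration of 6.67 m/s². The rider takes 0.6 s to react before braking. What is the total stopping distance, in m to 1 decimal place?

Total stopping distance ≈ 178.8 m

162 km/h ÷ 3.6 = 45.0000 m/s.
Reaction distance = v·t_r = 45.0000 × 0.6 = 27.000 m.
Braking distance = v²/(2a) = 45.0000² / (2 × 6.670) = 2025.000 / 13.340 = 151.799 m.
Total = 27.000 + 151.799 = 178.799 m.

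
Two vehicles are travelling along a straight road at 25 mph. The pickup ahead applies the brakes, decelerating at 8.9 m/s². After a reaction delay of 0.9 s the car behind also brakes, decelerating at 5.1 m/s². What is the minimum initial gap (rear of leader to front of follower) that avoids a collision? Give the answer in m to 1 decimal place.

25 mph × 0.44704 = 11.1760 m/s.
Leader travels v²/(2a_L) = 124.903 / 17.800 = 7.017 m before stopping.
Follower covers v·t_r = 11.1760 × 0.9 = 10.058 m while reacting, then v²/(2a_F) = 124.903 / 10.200 = 12.245 m while braking, for a total of 10.058 + 12.245 = 22.303 m.
Since a_F ≤ a_L and the follower starts braking later, the follower is never slower than the leader, so the closest approach is when both have stopped.
Minimum gap = 22.303 − 7.017 = 15.286 m.

Minimum gap ≈ 15.3 m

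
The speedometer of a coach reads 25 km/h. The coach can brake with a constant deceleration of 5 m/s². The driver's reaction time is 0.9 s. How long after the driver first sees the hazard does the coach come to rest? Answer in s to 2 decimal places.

Total time ≈ 2.29 s

25 km/h ÷ 3.6 = 6.9444 m/s.
Braking time = v/a = 6.9444 / 5.000 = 1.389 s.
Total = 0.9 + 1.389 = 2.289 s.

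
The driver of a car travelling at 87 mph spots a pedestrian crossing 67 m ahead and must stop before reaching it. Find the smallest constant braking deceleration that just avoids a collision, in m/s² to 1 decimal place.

Required deceleration ≈ 11.3 m/s²

87 mph × 0.44704 = 38.8925 m/s.
v² = 2a·d ⇒ a = v²/(2d) = 38.8925² / (2 × 67.000) = 1512.627 / 134.000 = 11.2883 m/s².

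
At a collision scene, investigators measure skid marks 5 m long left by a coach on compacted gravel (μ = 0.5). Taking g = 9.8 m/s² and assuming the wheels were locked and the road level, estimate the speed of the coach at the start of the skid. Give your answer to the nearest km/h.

Deceleration a = μg = 0.5 × 9.8 = 4.900 m/s².
v = √(2a·d) = √(2 × 4.900 × 5) = √49.000 = 7.0000 m/s.
= 7.0000 × 3.6 = 25.200 km/h.

Initial speed ≈ 25 km/h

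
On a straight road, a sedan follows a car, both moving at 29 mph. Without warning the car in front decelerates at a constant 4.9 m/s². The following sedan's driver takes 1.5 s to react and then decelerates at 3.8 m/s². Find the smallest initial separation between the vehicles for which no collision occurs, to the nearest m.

29 mph × 0.44704 = 12.9642 m/s.
Leader travels v²/(2a_L) = 168.070 / 9.800 = 17.150 m before stopping.
Follower covers v·t_r = 12.9642 × 1.5 = 19.446 m while reacting, then v²/(2a_F) = 168.070 / 7.600 = 22.114 m while braking, for a total of 19.446 + 22.114 = 41.560 m.
Since a_F ≤ a_L and the follower starts braking later, the follower is never slower than the leader, so the closest approach is when both have stopped.
Minimum gap = 41.560 − 17.150 = 24.410 m.

Minimum gap ≈ 24 m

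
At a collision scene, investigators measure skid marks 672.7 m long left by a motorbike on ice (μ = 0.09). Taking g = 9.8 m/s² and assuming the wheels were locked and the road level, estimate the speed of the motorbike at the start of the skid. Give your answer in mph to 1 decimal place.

Deceleration a = μg = 0.09 × 9.8 = 0.882 m/s².
v = √(2a·d) = √(2 × 0.882 × 672.7) = √1186.643 = 34.4477 m/s.
= 34.4477 ÷ 0.44704 = 77.057 mph.

Initial speed ≈ 77.1 mph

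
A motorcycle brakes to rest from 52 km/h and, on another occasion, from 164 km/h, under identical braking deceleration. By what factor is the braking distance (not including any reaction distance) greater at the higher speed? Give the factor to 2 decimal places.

Factor ≈ 9.95

Braking distance d = v²/(2a), so with a fixed, d ∝ v².
Factor = (164/52)² = 3.1538² = 9.9465.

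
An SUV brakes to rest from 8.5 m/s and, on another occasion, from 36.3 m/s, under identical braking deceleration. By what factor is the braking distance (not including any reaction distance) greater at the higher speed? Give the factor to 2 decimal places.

Braking distance d = v²/(2a), so with a fixed, d ∝ v².
Factor = (36.3/8.5)² = 4.2706² = 18.2380.

Factor ≈ 18.24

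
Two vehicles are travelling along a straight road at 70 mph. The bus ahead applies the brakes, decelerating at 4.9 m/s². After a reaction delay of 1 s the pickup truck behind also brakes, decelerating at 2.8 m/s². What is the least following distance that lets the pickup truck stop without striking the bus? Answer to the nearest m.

70 mph × 0.44704 = 31.2928 m/s.
Leader travels v²/(2a_L) = 979.239 / 9.800 = 99.922 m before stopping.
Follower covers v·t_r = 31.2928 × 1 = 31.293 m while reacting, then v²/(2a_F) = 979.239 / 5.600 = 174.864 m while braking, for a total of 31.293 + 174.864 = 206.157 m.
Since a_F ≤ a_L and the follower starts braking later, the follower is never slower than the leader, so the closest approach is when both have stopped.
Minimum gap = 206.157 − 99.922 = 106.235 m.

Minimum gap ≈ 106 m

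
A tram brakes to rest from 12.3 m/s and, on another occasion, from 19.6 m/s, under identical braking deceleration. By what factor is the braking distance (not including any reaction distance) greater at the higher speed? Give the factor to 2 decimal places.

Factor ≈ 2.54

Braking distance d = v²/(2a), so with a fixed, d ∝ v².
Factor = (19.6/12.3)² = 1.5935² = 2.5392.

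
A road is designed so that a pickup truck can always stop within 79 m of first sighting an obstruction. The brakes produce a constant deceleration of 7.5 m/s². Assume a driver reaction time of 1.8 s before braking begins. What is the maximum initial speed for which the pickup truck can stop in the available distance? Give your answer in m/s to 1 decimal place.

Stopping distance: v·t_r + v²/(2a) = 79 with t_r = 1.8 s and a = 7.500 m/s².
So v² + 27.000 v − 1185.00 = 0.
Positive root: v = −a·t_r + √((a·t_r)² + 2a·d) = −13.500 + √(182.250 + 1185.00) = 23.4763 m/s.

Maximum speed ≈ 23.5 m/s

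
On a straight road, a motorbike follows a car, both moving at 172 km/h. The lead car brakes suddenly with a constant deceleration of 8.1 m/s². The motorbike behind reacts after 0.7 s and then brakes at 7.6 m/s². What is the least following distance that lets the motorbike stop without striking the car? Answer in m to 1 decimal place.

172 km/h ÷ 3.6 = 47.7778 m/s.
Leader travels v²/(2a_L) = 2282.718 / 16.200 = 140.909 m before stopping.
Follower covers v·t_r = 47.7778 × 0.7 = 33.444 m while reacting, then v²/(2a_F) = 2282.718 / 15.200 = 150.179 m while braking, for a total of 33.444 + 150.179 = 183.623 m.
Since a_F ≤ a_L and the follower starts braking later, the follower is never slower than the leader, so the closest approach is when both have stopped.
Minimum gap = 183.623 − 140.909 = 42.714 m.

Minimum gap ≈ 42.7 m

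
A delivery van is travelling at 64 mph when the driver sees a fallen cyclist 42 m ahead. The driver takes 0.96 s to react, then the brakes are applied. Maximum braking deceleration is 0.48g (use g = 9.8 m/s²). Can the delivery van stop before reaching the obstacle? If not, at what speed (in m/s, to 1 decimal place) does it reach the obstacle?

No — it strikes the obstacle at 26.1 m/s

64 mph × 0.44704 = 28.6106 m/s.
a = 0.48 × 9.8 = 4.704 m/s².
Reaction distance = 28.6106 × 0.96 = 27.466 m.
Braking distance needed to stop: v²/(2a) = 818.566 / 9.408 = 87.007 m, so total needed = 27.466 + 87.007 = 114.473 m > 42 m — it cannot stop.
Distance remaining when braking begins: 42 − 27.466 = 14.534 m.
v² = v₀² − 2a·d = 818.566 − 2 × 4.704 × 14.534 = 681.830 m²/s².
v = √681.830 = 26.112 m/s.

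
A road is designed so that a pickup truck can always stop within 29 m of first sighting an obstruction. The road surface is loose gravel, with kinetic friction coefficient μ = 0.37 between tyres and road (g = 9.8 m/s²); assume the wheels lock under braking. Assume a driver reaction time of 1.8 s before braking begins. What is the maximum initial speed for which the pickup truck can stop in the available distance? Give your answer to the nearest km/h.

Maximum speed ≈ 34 km/h

a = μg = 0.37 × 9.8 = 3.626 m/s².
Stopping distance: v·t_r + v²/(2a) = 29 with t_r = 1.8 s and a = 3.626 m/s².
So v² + 13.054 v − 210.31 = 0.
Positive root: v = −a·t_r + √((a·t_r)² + 2a·d) = −6.527 + √(42.602 + 210.31) = 9.3762 m/s.
9.3762 m/s × 3.6 = 33.754 km/h.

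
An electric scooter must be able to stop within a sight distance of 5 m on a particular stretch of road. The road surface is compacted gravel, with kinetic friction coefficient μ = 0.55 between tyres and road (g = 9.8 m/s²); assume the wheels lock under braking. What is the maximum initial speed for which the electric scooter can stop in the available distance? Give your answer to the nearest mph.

a = μg = 0.55 × 9.8 = 5.390 m/s².
v²/(2a) = d ⇒ v = √(2 × 5.390 × 5) = √53.90 = 7.3417 m/s.
7.3417 m/s ÷ 0.44704 = 16.423 mph.

Maximum speed ≈ 16 mph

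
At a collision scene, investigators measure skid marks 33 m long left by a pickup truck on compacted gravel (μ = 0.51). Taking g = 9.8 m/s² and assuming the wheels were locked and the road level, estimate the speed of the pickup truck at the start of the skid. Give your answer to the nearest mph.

Deceleration a = μg = 0.51 × 9.8 = 4.998 m/s².
v = √(2a·d) = √(2 × 4.998 × 33) = √329.868 = 18.1623 m/s.
= 18.1623 ÷ 0.44704 = 40.628 mph.

Initial speed ≈ 41 mph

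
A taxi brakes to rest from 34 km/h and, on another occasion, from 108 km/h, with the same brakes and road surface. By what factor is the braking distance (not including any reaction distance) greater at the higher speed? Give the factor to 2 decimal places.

Factor ≈ 10.09

Braking distance d = v²/(2a), so with a fixed, d ∝ v².
Factor = (108/34)² = 3.1765² = 10.0902.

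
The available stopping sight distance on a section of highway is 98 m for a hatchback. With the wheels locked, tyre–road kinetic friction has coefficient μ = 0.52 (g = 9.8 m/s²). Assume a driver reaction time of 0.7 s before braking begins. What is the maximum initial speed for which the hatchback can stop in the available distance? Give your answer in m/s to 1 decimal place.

Maximum speed ≈ 28.2 m/s

a = μg = 0.52 × 9.8 = 5.096 m/s².
Stopping distance: v·t_r + v²/(2a) = 98 with t_r = 0.7 s and a = 5.096 m/s².
So v² + 7.134 v − 998.82 = 0.
Positive root: v = −a·t_r + √((a·t_r)² + 2a·d) = −3.567 + √(12.723 + 998.82) = 28.2378 m/s.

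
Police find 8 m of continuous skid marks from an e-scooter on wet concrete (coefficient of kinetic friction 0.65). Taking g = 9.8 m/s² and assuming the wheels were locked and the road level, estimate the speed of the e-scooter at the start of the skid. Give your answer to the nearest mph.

Initial speed ≈ 23 mph

Deceleration a = μg = 0.65 × 9.8 = 6.370 m/s².
v = √(2a·d) = √(2 × 6.370 × 8) = √101.920 = 10.0955 m/s.
= 10.0955 ÷ 0.44704 = 22.583 mph.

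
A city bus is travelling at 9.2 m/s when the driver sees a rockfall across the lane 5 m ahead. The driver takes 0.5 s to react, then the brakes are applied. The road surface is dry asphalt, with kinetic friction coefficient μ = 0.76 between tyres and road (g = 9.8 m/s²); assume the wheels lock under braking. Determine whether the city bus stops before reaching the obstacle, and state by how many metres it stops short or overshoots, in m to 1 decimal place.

a = μg = 0.76 × 9.8 = 7.448 m/s².
Reaction distance = 9.2000 × 0.5 = 4.600 m.
Braking distance = v²/(2a) = 84.640 / 14.896 = 5.682 m.
Total stopping distance = 4.600 + 5.682 = 10.282 m, vs 5 m available — it cannot stop in time and overshoots by 10.282 − 5 = 5.282 m.

No — it overshoots by 5.3 m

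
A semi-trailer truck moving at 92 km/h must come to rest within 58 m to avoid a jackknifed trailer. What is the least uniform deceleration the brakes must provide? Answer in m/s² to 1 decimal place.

Required deceleration ≈ 5.6 m/s²

92 km/h ÷ 3.6 = 25.5556 m/s.
v² = 2a·d ⇒ a = v²/(2d) = 25.5556² / (2 × 58.000) = 653.089 / 116.000 = 5.6301 m/s².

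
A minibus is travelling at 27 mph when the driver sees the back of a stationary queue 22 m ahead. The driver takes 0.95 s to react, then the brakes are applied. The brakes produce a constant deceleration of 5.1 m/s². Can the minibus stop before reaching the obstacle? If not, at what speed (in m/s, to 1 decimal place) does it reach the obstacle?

No — it strikes the obstacle at 6.2 m/s

27 mph × 0.44704 = 12.0701 m/s.
Reaction distance = 12.0701 × 0.95 = 11.467 m.
Braking distance needed to stop: v²/(2a) = 145.687 / 10.200 = 14.283 m, so total needed = 11.467 + 14.283 = 25.750 m > 22 m — it cannot stop.
Distance remaining when braking begins: 22 − 11.467 = 10.533 m.
v² = v₀² − 2a·d = 145.687 − 2 × 5.100 × 10.533 = 38.250 m²/s².
v = √38.250 = 6.185 m/s.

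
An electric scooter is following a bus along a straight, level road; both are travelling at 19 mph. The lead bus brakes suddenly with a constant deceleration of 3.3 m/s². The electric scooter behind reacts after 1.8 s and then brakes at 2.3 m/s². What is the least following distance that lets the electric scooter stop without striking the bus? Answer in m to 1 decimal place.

19 mph × 0.44704 = 8.4938 m/s.
Leader travels v²/(2a_L) = 72.145 / 6.600 = 10.931 m before stopping.
Follower covers v·t_r = 8.4938 × 1.8 = 15.289 m while reacting, then v²/(2a_F) = 72.145 / 4.600 = 15.684 m while braking, for a total of 15.289 + 15.684 = 30.973 m.
Since a_F ≤ a_L and the follower starts braking later, the follower is never slower than the leader, so the closest approach is when both have stopped.
Minimum gap = 30.973 − 10.931 = 20.042 m.

Minimum gap ≈ 20.0 m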